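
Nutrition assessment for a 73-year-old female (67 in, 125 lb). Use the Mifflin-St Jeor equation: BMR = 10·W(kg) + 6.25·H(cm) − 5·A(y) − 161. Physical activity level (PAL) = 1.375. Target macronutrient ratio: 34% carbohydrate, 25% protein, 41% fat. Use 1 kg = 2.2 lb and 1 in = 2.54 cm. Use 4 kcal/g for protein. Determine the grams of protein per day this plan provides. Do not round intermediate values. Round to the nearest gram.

Convert to metric: weight = 125 ÷ 2.2 = 56.8182 kg; height = 67 × 2.54 = 170.18 cm.
Mifflin-St Jeor (female): BMR = 10(56.8182) + 6.25(170.18) − 5(73) − 161 = 568.1818 + 1063.625 − 365 − 161 = 1105.8068 kcal/day.
TEE = 1105.8068 × 1.375 = 1520.4844 kcal/day.
Protein energy = 25% × 1520.4844 = 380.1211 kcal.
Protein = 380.1211 ÷ 4 kcal/g = 95.0303 g.

95 g/day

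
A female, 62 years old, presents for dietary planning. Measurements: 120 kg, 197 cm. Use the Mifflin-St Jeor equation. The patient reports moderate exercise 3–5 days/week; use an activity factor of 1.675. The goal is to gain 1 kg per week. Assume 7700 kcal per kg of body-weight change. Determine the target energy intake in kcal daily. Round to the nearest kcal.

4383 kcal daily

Mifflin-St Jeor (female): BMR = 10(120) + 6.25(197) − 5(62) − 161 = 1200 + 1231.25 − 310 − 161 = 1960.25 kcal/day.
TEE = 1960.25 × 1.675 = 3283.4188 kcal/day.
Required daily surplus = 1 × 7700 ÷ 7 = 1100 kcal/day.
Target intake = 3283.4188 + 1100 = 4383.4188 kcal/day.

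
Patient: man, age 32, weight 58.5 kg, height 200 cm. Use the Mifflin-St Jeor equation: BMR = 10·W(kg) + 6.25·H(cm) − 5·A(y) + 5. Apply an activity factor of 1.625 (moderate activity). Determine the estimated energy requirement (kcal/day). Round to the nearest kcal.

2730 kcal/day

Mifflin-St Jeor (male): BMR = 10(58.5) + 6.25(200) − 5(32) + 5 = 585 + 1250 − 160 + 5 = 1680 kcal/day.
TEE = BMR × activity factor = 1680 × 1.625 = 2730 kcal/day.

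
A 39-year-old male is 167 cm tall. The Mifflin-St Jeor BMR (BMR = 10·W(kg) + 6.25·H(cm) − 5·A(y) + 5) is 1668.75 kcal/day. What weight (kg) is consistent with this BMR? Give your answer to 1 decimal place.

81.5 kg

1668.75 = 10·W + 6.25(167) − 5(39) + 5
10·W = 1668.75 − 853.75 = 815, so W = 81.5 kg.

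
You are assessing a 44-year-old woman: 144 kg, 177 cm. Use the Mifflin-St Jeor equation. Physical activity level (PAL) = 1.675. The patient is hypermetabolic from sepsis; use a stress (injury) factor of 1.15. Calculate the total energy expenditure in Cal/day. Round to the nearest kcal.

Mifflin-St Jeor (female): BMR = 10(144) + 6.25(177) − 5(44) − 161 = 1440 + 1106.25 − 220 − 161 = 2165.25 kcal/day.
TEE = BMR × activity factor = 2165.25 × 1.675 = 3626.7938 kcal/day.
Apply stress factor: 3626.7938 × 1.15 = 4170.8128 kcal/day.

4171 Cal/day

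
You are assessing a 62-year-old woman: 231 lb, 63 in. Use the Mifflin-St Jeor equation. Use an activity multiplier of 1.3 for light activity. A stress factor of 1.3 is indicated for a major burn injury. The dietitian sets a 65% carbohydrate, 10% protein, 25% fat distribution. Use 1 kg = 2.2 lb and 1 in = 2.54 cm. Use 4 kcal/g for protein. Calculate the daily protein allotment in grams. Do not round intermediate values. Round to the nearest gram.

Convert to metric: weight = 231 ÷ 2.2 = 105 kg; height = 63 × 2.54 = 160.02 cm.
Mifflin-St Jeor (female): BMR = 10(105) + 6.25(160.02) − 5(62) − 161 = 1050 + 1000.125 − 310 − 161 = 1579.125 kcal/day.
TEE = 1579.125 × 1.3 = 2052.8625 kcal/day.
With stress factor 1.3: 2052.8625 × 1.3 = 2668.7213 kcal/day.
Protein energy = 10% × 2668.7213 = 266.8721 kcal.
Protein = 266.8721 ÷ 4 kcal/g = 66.718 g.

67 g/day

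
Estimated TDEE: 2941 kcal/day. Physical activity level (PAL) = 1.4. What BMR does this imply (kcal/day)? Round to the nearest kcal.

BMR = TEE ÷ activity factor = 2941 ÷ 1.4 = 2100.7143 kcal/day.

2101 kcal/day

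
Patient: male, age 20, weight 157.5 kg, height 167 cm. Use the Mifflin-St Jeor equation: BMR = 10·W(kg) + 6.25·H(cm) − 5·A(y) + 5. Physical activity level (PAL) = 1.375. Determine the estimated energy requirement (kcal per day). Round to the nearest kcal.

3470 kcal per day

Mifflin-St Jeor (male): BMR = 10(157.5) + 6.25(167) − 5(20) + 5 = 1575 + 1043.75 − 100 + 5 = 2523.75 kcal/day.
TEE = BMR × activity factor = 2523.75 × 1.375 = 3470.1563 kcal/day.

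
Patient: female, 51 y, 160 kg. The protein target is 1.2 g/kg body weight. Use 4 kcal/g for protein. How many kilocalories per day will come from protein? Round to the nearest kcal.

Protein = 1.2 g/kg × 160 kg = 192 g/day.
Protein energy = 192 g × 4 kcal/g = 768 kcal/day.

768 kcal/day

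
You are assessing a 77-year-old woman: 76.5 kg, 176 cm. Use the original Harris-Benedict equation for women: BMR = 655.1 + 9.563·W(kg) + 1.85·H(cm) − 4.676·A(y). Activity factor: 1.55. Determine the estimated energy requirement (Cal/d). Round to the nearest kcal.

2096 Cal/d

Harris-Benedict: BMR = 655.1 + 9.563(76.5) + 1.85(176) − 4.676(77) = 1352.2175 kcal/day.
TEE = BMR × activity factor = 1352.2175 × 1.55 = 2095.9371 kcal/day.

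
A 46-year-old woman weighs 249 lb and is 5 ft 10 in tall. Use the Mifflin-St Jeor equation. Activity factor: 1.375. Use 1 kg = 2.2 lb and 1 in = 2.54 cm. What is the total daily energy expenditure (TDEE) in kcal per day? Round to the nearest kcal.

Convert to metric: weight = 249 ÷ 2.2 = 113.1818 kg; height = (5×12 + 10) × 2.54 = 70 × 2.54 = 177.8 cm.
Mifflin-St Jeor (female): BMR = 10(113.1818) + 6.25(177.8) − 5(46) − 161 = 1131.8182 + 1111.25 − 230 − 161 = 1852.0682 kcal/day.
TEE = BMR × activity factor = 1852.0682 × 1.375 = 2546.5938 kcal/day.

2547 kcal per day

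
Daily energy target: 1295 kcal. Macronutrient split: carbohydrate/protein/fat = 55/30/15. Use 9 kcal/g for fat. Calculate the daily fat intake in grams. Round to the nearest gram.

22 g/day

Fat energy = 15% × 1295 = 194.25 kcal.
At 9 kcal/g: 194.25 ÷ 9 = 21.5833 g.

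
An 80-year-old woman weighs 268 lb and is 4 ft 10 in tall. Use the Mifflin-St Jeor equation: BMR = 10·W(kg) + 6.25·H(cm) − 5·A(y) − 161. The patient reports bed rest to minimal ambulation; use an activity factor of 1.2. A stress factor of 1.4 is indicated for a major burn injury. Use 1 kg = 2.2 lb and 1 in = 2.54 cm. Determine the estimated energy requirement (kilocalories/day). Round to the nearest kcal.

Convert to metric: weight = 268 ÷ 2.2 = 121.8182 kg; height = (4×12 + 10) × 2.54 = 58 × 2.54 = 147.32 cm.
Mifflin-St Jeor (female): BMR = 10(121.8182) + 6.25(147.32) − 5(80) − 161 = 1218.1818 + 920.75 − 400 − 161 = 1577.9318 kcal/day.
TEE = BMR × activity factor = 1577.9318 × 1.2 = 1893.5182 kcal/day.
Apply stress factor: 1893.5182 × 1.4 = 2650.9255 kcal/day.

2651 kilocalories/day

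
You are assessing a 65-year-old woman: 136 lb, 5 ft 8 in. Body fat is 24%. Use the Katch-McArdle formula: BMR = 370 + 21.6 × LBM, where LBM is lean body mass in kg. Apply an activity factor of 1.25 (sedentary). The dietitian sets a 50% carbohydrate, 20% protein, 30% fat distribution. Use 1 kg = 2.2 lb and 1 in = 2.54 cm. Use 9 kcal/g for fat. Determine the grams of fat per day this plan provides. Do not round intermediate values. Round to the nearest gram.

58 g/day

Convert to metric: weight = 136 ÷ 2.2 = 61.8182 kg; height = (5×12 + 8) × 2.54 = 68 × 2.54 = 172.72 cm.
LBM = 61.8182 × (1 − 0.24) = 46.9818 kg. Katch-McArdle: BMR = 370 + 21.6 × 46.9818 = 1384.8073 kcal/day.
TEE = 1384.8073 × 1.25 = 1731.0091 kcal/day.
Fat energy = 30% × 1731.0091 = 519.3027 kcal.
Fat = 519.3027 ÷ 9 kcal/g = 57.7003 g.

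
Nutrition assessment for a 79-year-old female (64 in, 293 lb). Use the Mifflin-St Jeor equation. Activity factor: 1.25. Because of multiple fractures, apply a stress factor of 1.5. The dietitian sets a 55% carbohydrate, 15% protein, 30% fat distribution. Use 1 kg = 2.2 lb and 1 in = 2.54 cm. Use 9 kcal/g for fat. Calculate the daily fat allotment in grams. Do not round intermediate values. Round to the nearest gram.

112 g/day

Convert to metric: weight = 293 ÷ 2.2 = 133.1818 kg; height = 64 × 2.54 = 162.56 cm.
Mifflin-St Jeor (female): BMR = 10(133.1818) + 6.25(162.56) − 5(79) − 161 = 1331.8182 + 1016 − 395 − 161 = 1791.8182 kcal/day.
TEE = 1791.8182 × 1.25 = 2239.7727 kcal/day.
With stress factor 1.5: 2239.7727 × 1.5 = 3359.6591 kcal/day.
Fat energy = 30% × 3359.6591 = 1007.8977 kcal.
Fat = 1007.8977 ÷ 9 kcal/g = 111.9886 g.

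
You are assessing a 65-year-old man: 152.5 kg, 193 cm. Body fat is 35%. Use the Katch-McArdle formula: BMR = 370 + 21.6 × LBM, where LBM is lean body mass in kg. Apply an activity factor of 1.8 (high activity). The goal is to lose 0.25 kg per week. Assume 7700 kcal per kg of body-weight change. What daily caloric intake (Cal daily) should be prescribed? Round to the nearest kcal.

LBM = 152.5 × (1 − 0.35) = 99.125 kg. Katch-McArdle: BMR = 370 + 21.6 × 99.125 = 2511.1 kcal/day.
TEE = 2511.1 × 1.8 = 4519.98 kcal/day.
Required daily deficit = 0.25 × 7700 ÷ 7 = 275 kcal/day.
Target intake = 4519.98 − 275 = 4244.98 kcal/day.

4245 Cal daily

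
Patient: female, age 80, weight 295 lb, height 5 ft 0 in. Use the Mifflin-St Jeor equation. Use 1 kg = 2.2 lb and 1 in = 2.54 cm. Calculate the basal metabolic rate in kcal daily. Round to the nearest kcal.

1732 kcal daily

Convert to metric: weight = 295 ÷ 2.2 = 134.0909 kg; height = (5×12 + 0) × 2.54 = 60 × 2.54 = 152.4 cm.
Mifflin-St Jeor (female): BMR = 10(134.0909) + 6.25(152.4) − 5(80) − 161 = 1340.9091 + 952.5 − 400 − 161 = 1732.4091 kcal/day.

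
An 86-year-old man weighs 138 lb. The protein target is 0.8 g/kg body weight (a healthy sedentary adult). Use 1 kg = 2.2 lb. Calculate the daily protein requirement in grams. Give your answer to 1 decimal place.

50.2 g/day

Weight in kg = 138 ÷ 2.2 = 62.7273 kg.
Protein = 0.8 g/kg × 62.7273 kg = 50.1818 g/day.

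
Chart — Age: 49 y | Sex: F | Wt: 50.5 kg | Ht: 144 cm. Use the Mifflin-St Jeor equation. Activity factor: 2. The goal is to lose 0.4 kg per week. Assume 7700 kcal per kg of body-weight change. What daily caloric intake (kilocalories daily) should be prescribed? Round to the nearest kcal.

1558 kilocalories daily

Mifflin-St Jeor (female): BMR = 10(50.5) + 6.25(144) − 5(49) − 161 = 505 + 900 − 245 − 161 = 999 kcal/day.
TEE = 999 × 2 = 1998 kcal/day.
Required daily deficit = 0.4 × 7700 ÷ 7 = 440 kcal/day.
Target intake = 1998 − 440 = 1558 kcal/day.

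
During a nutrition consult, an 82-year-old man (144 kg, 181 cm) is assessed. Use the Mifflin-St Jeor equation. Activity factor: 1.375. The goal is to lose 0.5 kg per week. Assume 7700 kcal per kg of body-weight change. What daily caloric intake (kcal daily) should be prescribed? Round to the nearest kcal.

2429 kcal daily

Mifflin-St Jeor (male): BMR = 10(144) + 6.25(181) − 5(82) + 5 = 1440 + 1131.25 − 410 + 5 = 2166.25 kcal/day.
TEE = 2166.25 × 1.375 = 2978.5938 kcal/day.
Required daily deficit = 0.5 × 7700 ÷ 7 = 550 kcal/day.
Target intake = 2978.5938 − 550 = 2428.5938 kcal/day.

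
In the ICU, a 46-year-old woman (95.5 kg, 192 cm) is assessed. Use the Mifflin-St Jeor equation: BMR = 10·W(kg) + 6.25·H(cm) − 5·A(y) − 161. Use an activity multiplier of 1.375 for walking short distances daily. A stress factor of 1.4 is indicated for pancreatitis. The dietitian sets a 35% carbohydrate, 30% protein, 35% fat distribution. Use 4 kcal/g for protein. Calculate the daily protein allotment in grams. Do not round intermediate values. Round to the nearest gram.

Mifflin-St Jeor (female): BMR = 10(95.5) + 6.25(192) − 5(46) − 161 = 955 + 1200 − 230 − 161 = 1764 kcal/day.
TEE = 1764 × 1.375 = 2425.5 kcal/day.
With stress factor 1.4: 2425.5 × 1.4 = 3395.7 kcal/day.
Protein energy = 30% × 3395.7 = 1018.71 kcal.
Protein = 1018.71 ÷ 4 kcal/g = 254.6775 g.

255 g/day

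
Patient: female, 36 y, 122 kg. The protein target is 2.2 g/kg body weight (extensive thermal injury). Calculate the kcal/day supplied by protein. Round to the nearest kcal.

1074 kcal/day

Protein = 2.2 g/kg × 122 kg = 268.4 g/day.
Protein energy = 268.4 g × 4 kcal/g = 1073.6 kcal/day.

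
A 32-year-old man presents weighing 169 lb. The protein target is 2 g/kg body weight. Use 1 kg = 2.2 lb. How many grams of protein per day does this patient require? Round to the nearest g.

Weight in kg = 169 ÷ 2.2 = 76.8182 kg.
Protein = 2 g/kg × 76.8182 kg = 153.6364 g/day.

154 g/day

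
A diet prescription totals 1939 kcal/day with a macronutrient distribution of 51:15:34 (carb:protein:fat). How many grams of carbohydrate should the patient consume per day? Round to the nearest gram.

247 g/day

Carbohydrate energy = 51% × 1939 = 988.89 kcal.
At 4 kcal/g: 988.89 ÷ 4 = 247.2225 g.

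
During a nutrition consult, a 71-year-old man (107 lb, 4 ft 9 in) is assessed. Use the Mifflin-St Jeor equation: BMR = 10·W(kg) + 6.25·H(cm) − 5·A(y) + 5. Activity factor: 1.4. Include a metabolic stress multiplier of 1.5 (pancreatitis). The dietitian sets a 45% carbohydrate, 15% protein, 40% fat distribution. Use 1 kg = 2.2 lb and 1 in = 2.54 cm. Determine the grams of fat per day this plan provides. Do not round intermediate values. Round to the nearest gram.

Convert to metric: weight = 107 ÷ 2.2 = 48.6364 kg; height = (4×12 + 9) × 2.54 = 57 × 2.54 = 144.78 cm.
Mifflin-St Jeor (male): BMR = 10(48.6364) + 6.25(144.78) − 5(71) + 5 = 486.3636 + 904.875 − 355 + 5 = 1041.2386 kcal/day.
TEE = 1041.2386 × 1.4 = 1457.7341 kcal/day.
With stress factor 1.5: 1457.7341 × 1.5 = 2186.6011 kcal/day.
Fat energy = 40% × 2186.6011 = 874.6405 kcal.
Fat = 874.6405 ÷ 9 kcal/g = 97.1823 g.

97 g/day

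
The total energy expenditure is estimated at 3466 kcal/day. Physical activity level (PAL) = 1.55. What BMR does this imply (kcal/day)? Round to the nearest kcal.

2236 kcal/day

BMR = TEE ÷ activity factor = 3466 ÷ 1.55 = 2236.129 kcal/day.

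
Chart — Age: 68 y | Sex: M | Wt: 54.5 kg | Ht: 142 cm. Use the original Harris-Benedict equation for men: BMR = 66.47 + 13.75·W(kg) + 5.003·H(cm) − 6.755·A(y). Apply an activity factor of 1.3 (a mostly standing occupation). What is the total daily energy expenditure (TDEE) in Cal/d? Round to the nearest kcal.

Harris-Benedict: BMR = 66.47 + 13.75(54.5) + 5.003(142) − 6.755(68) = 1066.931 kcal/day.
TEE = BMR × activity factor = 1066.931 × 1.3 = 1387.0103 kcal/day.

1387 Cal/d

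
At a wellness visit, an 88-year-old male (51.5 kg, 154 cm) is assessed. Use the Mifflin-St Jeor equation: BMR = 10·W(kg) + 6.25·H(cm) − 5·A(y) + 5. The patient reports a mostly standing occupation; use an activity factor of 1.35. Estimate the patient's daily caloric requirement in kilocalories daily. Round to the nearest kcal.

Mifflin-St Jeor (male): BMR = 10(51.5) + 6.25(154) − 5(88) + 5 = 515 + 962.5 − 440 + 5 = 1042.5 kcal/day.
TEE = BMR × activity factor = 1042.5 × 1.35 = 1407.375 kcal/day.

1407 kilocalories daily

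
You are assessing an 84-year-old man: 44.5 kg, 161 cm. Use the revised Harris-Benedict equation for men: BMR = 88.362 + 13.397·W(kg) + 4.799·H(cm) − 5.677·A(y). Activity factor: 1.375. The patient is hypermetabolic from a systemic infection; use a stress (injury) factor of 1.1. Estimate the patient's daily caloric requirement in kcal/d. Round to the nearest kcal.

Harris-Benedict: BMR = 88.362 + 13.397(44.5) + 4.799(161) − 5.677(84) = 980.2995 kcal/day.
TEE = BMR × activity factor = 980.2995 × 1.375 = 1347.9118 kcal/day.
Apply stress factor: 1347.9118 × 1.1 = 1482.703 kcal/day.

1483 kcal/d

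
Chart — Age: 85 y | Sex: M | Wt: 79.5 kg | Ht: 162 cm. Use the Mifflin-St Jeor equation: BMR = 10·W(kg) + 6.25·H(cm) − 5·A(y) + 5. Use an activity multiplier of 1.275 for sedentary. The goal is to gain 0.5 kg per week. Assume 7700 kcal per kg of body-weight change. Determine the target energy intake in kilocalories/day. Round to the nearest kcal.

2319 kilocalories/day

Mifflin-St Jeor (male): BMR = 10(79.5) + 6.25(162) − 5(85) + 5 = 795 + 1012.5 − 425 + 5 = 1387.5 kcal/day.
TEE = 1387.5 × 1.275 = 1769.0625 kcal/day.
Required daily surplus = 0.5 × 7700 ÷ 7 = 550 kcal/day.
Target intake = 1769.0625 + 550 = 2319.0625 kcal/day.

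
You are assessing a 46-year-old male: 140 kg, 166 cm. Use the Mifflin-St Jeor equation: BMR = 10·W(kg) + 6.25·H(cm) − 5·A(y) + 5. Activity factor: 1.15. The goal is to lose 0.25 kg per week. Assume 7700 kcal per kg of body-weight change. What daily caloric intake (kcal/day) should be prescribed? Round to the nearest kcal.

Mifflin-St Jeor (male): BMR = 10(140) + 6.25(166) − 5(46) + 5 = 1400 + 1037.5 − 230 + 5 = 2212.5 kcal/day.
TEE = 2212.5 × 1.15 = 2544.375 kcal/day.
Required daily deficit = 0.25 × 7700 ÷ 7 = 275 kcal/day.
Target intake = 2544.375 − 275 = 2269.375 kcal/day.

2269 kcal/day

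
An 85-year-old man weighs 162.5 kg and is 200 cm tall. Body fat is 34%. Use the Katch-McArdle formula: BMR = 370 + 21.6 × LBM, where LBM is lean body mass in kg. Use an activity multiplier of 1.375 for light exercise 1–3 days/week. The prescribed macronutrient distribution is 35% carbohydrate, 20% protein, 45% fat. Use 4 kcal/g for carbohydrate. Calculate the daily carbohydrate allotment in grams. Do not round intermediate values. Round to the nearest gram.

LBM = 162.5 × (1 − 0.34) = 107.25 kg. Katch-McArdle: BMR = 370 + 21.6 × 107.25 = 2686.6 kcal/day.
TEE = 2686.6 × 1.375 = 3694.075 kcal/day.
Carbohydrate energy = 35% × 3694.075 = 1292.9263 kcal.
Carbohydrate = 1292.9263 ÷ 4 kcal/g = 323.2316 g.

323 g/day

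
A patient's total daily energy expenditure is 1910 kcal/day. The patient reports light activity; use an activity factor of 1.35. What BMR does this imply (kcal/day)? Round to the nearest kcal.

1415 kcal/day

BMR = TEE ÷ activity factor = 1910 ÷ 1.35 = 1414.8148 kcal/day.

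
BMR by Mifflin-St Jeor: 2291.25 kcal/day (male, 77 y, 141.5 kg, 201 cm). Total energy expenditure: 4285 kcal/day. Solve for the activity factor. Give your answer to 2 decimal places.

1.87

Activity factor = TEE ÷ BMR = 4285 ÷ 2291.25 = 1.87.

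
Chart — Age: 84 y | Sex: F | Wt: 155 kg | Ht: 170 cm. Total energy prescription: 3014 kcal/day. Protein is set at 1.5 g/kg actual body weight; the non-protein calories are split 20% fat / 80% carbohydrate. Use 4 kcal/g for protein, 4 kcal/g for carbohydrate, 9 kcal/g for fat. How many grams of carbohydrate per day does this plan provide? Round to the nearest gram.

Protein = 1.5 × 155 = 232.5 g → 232.5 × 4 = 930 kcal.
Non-protein calories = 3014 − 930 = 2084 kcal.
Fat: 20% × 2084 = 416.8 kcal; carbohydrate: 1667.2 kcal.
Carbohydrate: 1667.2 kcal ÷ 4 kcal/g = 416.8 g.

417 g/day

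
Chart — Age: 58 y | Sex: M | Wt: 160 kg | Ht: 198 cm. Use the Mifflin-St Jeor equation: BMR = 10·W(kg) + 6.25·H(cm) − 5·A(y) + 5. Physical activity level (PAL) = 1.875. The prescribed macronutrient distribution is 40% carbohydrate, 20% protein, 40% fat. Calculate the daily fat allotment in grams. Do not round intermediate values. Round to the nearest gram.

Mifflin-St Jeor (male): BMR = 10(160) + 6.25(198) − 5(58) + 5 = 1600 + 1237.5 − 290 + 5 = 2552.5 kcal/day.
TEE = 2552.5 × 1.875 = 4785.9375 kcal/day.
Fat energy = 40% × 4785.9375 = 1914.375 kcal.
Fat = 1914.375 ÷ 9 kcal/g = 212.7083 g.

213 g/day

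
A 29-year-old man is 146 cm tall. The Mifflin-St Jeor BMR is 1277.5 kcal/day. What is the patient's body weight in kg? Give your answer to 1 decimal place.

50.5 kg

1277.5 = 10·W + 6.25(146) − 5(29) + 5
10·W = 1277.5 − 772.5 = 505, so W = 50.5 kg.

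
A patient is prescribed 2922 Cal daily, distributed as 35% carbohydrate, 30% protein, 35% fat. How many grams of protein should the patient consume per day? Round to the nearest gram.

219 g/day

Protein energy = 30% × 2922 = 876.6 kcal.
At 4 kcal/g: 876.6 ÷ 4 = 219.15 g.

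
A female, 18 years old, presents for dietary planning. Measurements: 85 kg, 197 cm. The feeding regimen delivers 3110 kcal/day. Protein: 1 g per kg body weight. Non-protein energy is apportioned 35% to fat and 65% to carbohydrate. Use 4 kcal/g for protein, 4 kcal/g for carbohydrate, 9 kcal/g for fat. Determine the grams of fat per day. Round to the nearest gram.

Protein = 1 × 85 = 85 g → 85 × 4 = 340 kcal.
Non-protein calories = 3110 − 340 = 2770 kcal.
Fat: 35% × 2770 = 969.5 kcal; carbohydrate: 1800.5 kcal.
Fat: 969.5 kcal ÷ 9 kcal/g = 107.7222 g.

108 g/day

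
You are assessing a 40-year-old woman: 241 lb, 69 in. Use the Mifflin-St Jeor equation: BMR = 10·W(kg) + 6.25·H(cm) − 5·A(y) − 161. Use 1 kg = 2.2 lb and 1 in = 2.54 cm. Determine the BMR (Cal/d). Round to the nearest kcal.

1830 Cal/d

Convert to metric: weight = 241 ÷ 2.2 = 109.5455 kg; height = 69 × 2.54 = 175.26 cm.
Mifflin-St Jeor (female): BMR = 10(109.5455) + 6.25(175.26) − 5(40) − 161 = 1095.4545 + 1095.375 − 200 − 161 = 1829.8295 kcal/day.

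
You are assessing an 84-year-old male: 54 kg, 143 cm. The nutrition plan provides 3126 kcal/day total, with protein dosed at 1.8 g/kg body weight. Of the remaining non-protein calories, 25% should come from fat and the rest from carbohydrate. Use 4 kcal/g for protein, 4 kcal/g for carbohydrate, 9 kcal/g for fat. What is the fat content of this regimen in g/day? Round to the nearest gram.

76 g/day

Protein = 1.8 × 54 = 97.2 g → 97.2 × 4 = 388.8 kcal.
Non-protein calories = 3126 − 388.8 = 2737.2 kcal.
Fat: 25% × 2737.2 = 684.3 kcal; carbohydrate: 2052.9 kcal.
Fat: 684.3 kcal ÷ 9 kcal/g = 76.0333 g.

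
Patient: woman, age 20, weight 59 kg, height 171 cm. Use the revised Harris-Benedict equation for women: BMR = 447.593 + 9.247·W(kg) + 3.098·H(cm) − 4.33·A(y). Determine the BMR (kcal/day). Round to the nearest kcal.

1436 kcal/day

Harris-Benedict: BMR = 447.593 + 9.247(59) + 3.098(171) − 4.33(20) = 1436.324 kcal/day.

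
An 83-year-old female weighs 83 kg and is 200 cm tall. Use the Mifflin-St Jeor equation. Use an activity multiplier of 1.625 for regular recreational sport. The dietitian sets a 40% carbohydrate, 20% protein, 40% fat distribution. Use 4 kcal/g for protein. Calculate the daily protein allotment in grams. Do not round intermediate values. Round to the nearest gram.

122 g/day

Mifflin-St Jeor (female): BMR = 10(83) + 6.25(200) − 5(83) − 161 = 830 + 1250 − 415 − 161 = 1504 kcal/day.
TEE = 1504 × 1.625 = 2444 kcal/day.
Protein energy = 20% × 2444 = 488.8 kcal.
Protein = 488.8 ÷ 4 kcal/g = 122.2 g.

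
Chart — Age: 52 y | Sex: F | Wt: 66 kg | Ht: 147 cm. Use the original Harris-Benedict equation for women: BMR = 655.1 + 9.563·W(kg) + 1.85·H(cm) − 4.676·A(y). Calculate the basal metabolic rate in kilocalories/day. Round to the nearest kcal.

Harris-Benedict: BMR = 655.1 + 9.563(66) + 1.85(147) − 4.676(52) = 1315.056 kcal/day.

1315 kilocalories/day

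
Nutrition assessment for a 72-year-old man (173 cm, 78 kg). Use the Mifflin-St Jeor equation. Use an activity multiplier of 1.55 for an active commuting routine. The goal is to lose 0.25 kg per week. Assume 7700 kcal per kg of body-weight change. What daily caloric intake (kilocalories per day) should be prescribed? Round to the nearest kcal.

2060 kilocalories per day

Mifflin-St Jeor (male): BMR = 10(78) + 6.25(173) − 5(72) + 5 = 780 + 1081.25 − 360 + 5 = 1506.25 kcal/day.
TEE = 1506.25 × 1.55 = 2334.6875 kcal/day.
Required daily deficit = 0.25 × 7700 ÷ 7 = 275 kcal/day.
Target intake = 2334.6875 − 275 = 2059.6875 kcal/day.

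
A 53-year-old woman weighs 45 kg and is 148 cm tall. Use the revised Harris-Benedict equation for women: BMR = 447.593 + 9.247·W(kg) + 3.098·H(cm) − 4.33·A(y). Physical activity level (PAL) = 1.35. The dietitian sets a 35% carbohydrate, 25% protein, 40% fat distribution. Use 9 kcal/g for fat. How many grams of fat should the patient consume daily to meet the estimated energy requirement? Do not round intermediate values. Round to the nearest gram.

Harris-Benedict: BMR = 447.593 + 9.247(45) + 3.098(148) − 4.33(53) = 1092.722 kcal/day.
TEE = 1092.722 × 1.35 = 1475.1747 kcal/day.
Fat energy = 40% × 1475.1747 = 590.0699 kcal.
Fat = 590.0699 ÷ 9 kcal/g = 65.5633 g.

66 g/day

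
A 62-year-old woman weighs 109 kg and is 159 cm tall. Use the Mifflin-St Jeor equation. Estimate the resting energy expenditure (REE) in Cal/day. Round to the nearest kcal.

1613 Cal/day

Mifflin-St Jeor (female): BMR = 10(109) + 6.25(159) − 5(62) − 161 = 1090 + 993.75 − 310 − 161 = 1612.75 kcal/day.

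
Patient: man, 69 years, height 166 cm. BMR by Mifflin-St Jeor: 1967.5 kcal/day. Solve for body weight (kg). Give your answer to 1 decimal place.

127.0 kg

1967.5 = 10·W + 6.25(166) − 5(69) + 5
10·W = 1967.5 − 697.5 = 1270, so W = 127 kg.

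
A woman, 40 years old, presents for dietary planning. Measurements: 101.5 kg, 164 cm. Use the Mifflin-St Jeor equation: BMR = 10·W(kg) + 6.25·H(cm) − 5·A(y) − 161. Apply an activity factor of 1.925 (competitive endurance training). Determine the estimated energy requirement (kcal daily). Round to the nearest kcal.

3232 kcal daily

Mifflin-St Jeor (female): BMR = 10(101.5) + 6.25(164) − 5(40) − 161 = 1015 + 1025 − 200 − 161 = 1679 kcal/day.
TEE = BMR × activity factor = 1679 × 1.925 = 3232.075 kcal/day.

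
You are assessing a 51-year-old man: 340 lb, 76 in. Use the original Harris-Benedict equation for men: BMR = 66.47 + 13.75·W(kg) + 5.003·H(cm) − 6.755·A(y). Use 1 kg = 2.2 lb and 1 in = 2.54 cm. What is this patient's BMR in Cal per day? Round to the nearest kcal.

Convert to metric: weight = 340 ÷ 2.2 = 154.5455 kg; height = 76 × 2.54 = 193.04 cm.
Harris-Benedict: BMR = 66.47 + 13.75(154.5455) + 5.003(193.04) − 6.755(51) = 2812.7441 kcal/day.

2813 Cal per day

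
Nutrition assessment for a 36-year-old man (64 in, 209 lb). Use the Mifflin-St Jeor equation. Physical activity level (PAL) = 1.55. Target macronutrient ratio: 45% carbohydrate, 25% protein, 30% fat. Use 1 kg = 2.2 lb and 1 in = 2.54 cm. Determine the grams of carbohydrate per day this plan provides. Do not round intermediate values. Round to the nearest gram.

312 g/day

Convert to metric: weight = 209 ÷ 2.2 = 95 kg; height = 64 × 2.54 = 162.56 cm.
Mifflin-St Jeor (male): BMR = 10(95) + 6.25(162.56) − 5(36) + 5 = 950 + 1016 − 180 + 5 = 1791 kcal/day.
TEE = 1791 × 1.55 = 2776.05 kcal/day.
Carbohydrate energy = 45% × 2776.05 = 1249.2225 kcal.
Carbohydrate = 1249.2225 ÷ 4 kcal/g = 312.3056 g.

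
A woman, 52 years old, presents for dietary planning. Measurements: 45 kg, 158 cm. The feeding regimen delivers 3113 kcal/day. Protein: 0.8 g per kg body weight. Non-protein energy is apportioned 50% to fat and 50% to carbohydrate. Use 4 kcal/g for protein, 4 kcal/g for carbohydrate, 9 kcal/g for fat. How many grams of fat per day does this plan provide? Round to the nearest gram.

165 g/day

Protein = 0.8 × 45 = 36 g → 36 × 4 = 144 kcal.
Non-protein calories = 3113 − 144 = 2969 kcal.
Fat: 50% × 2969 = 1484.5 kcal; carbohydrate: 1484.5 kcal.
Fat: 1484.5 kcal ÷ 9 kcal/g = 164.9444 g.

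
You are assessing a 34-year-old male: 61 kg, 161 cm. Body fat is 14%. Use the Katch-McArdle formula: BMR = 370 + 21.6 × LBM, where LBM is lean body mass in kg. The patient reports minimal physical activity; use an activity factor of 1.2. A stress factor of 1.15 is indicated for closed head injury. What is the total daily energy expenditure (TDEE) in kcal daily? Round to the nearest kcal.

LBM = 61 × (1 − 0.14) = 52.46 kg. Katch-McArdle: BMR = 370 + 21.6 × 52.46 = 1503.136 kcal/day.
TEE = BMR × activity factor = 1503.136 × 1.2 = 1803.7632 kcal/day.
Apply stress factor: 1803.7632 × 1.15 = 2074.3277 kcal/day.

2074 kcal daily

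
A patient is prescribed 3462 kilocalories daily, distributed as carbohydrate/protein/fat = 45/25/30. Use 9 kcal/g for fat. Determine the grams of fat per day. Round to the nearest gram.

115 g/day

Fat energy = 30% × 3462 = 1038.6 kcal.
At 9 kcal/g: 1038.6 ÷ 9 = 115.4 g.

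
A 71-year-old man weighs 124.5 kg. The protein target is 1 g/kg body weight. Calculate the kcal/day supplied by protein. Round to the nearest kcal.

498 kcal/day

Protein = 1 g/kg × 124.5 kg = 124.5 g/day.
Protein energy = 124.5 g × 4 kcal/g = 498 kcal/day.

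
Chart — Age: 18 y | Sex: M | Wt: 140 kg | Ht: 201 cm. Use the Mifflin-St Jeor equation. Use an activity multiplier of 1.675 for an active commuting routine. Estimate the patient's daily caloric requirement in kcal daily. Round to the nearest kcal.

4307 kcal daily

Mifflin-St Jeor (male): BMR = 10(140) + 6.25(201) − 5(18) + 5 = 1400 + 1256.25 − 90 + 5 = 2571.25 kcal/day.
TEE = BMR × activity factor = 2571.25 × 1.675 = 4306.8438 kcal/day.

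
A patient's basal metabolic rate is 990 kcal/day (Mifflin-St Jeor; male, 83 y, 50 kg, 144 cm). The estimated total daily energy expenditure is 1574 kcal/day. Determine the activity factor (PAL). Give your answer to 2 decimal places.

Activity factor = TEE ÷ BMR = 1574 ÷ 990 = 1.59.

1.59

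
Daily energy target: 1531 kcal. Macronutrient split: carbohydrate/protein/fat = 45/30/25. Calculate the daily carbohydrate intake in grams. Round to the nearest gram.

172 g/day

Carbohydrate energy = 45% × 1531 = 688.95 kcal.
At 4 kcal/g: 688.95 ÷ 4 = 172.2375 g.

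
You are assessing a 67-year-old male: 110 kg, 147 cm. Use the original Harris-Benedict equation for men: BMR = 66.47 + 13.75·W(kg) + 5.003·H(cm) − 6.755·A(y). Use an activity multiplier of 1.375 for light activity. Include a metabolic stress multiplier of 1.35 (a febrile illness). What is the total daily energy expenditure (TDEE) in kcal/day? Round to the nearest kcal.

Harris-Benedict: BMR = 66.47 + 13.75(110) + 5.003(147) − 6.755(67) = 1861.826 kcal/day.
TEE = BMR × activity factor = 1861.826 × 1.375 = 2560.0108 kcal/day.
Apply stress factor: 2560.0108 × 1.35 = 3456.0145 kcal/day.

3456 kcal/day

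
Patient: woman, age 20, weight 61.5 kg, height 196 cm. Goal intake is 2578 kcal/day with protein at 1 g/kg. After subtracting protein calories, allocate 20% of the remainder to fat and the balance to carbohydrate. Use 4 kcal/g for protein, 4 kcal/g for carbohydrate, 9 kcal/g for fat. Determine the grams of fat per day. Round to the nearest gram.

52 g/day

Protein = 1 × 61.5 = 61.5 g → 61.5 × 4 = 246 kcal.
Non-protein calories = 2578 − 246 = 2332 kcal.
Fat: 20% × 2332 = 466.4 kcal; carbohydrate: 1865.6 kcal.
Fat: 466.4 kcal ÷ 9 kcal/g = 51.8222 g.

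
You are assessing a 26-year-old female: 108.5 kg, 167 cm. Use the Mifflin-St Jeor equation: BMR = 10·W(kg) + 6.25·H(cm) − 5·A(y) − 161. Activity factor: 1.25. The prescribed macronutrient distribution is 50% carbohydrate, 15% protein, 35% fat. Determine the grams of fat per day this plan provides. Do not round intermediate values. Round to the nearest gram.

Mifflin-St Jeor (female): BMR = 10(108.5) + 6.25(167) − 5(26) − 161 = 1085 + 1043.75 − 130 − 161 = 1837.75 kcal/day.
TEE = 1837.75 × 1.25 = 2297.1875 kcal/day.
Fat energy = 35% × 2297.1875 = 804.0156 kcal.
Fat = 804.0156 ÷ 9 kcal/g = 89.3351 g.

89 g/day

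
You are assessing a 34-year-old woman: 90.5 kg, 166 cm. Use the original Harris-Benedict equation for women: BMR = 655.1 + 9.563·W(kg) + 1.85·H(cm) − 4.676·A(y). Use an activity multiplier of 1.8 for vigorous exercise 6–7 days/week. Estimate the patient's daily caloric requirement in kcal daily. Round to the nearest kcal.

Harris-Benedict: BMR = 655.1 + 9.563(90.5) + 1.85(166) − 4.676(34) = 1668.6675 kcal/day.
TEE = BMR × activity factor = 1668.6675 × 1.8 = 3003.6015 kcal/day.

3004 kcal daily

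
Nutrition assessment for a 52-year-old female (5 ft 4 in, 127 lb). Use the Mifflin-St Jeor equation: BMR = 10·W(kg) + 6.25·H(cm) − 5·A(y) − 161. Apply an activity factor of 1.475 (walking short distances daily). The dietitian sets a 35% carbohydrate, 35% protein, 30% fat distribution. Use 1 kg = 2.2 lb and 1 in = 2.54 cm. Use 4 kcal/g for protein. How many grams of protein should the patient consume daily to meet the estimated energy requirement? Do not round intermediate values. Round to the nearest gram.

Convert to metric: weight = 127 ÷ 2.2 = 57.7273 kg; height = (5×12 + 4) × 2.54 = 64 × 2.54 = 162.56 cm.
Mifflin-St Jeor (female): BMR = 10(57.7273) + 6.25(162.56) − 5(52) − 161 = 577.2727 + 1016 − 260 − 161 = 1172.2727 kcal/day.
TEE = 1172.2727 × 1.475 = 1729.1023 kcal/day.
Protein energy = 35% × 1729.1023 = 605.1858 kcal.
Protein = 605.1858 ÷ 4 kcal/g = 151.2964 g.

151 g/day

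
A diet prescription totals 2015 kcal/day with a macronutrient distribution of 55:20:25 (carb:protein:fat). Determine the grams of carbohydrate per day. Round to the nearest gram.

277 g/day

Carbohydrate energy = 55% × 2015 = 1108.25 kcal.
At 4 kcal/g: 1108.25 ÷ 4 = 277.0625 g.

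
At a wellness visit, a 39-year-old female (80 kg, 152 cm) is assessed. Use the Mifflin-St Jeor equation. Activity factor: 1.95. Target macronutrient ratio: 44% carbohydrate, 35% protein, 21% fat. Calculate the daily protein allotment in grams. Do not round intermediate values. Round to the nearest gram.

Mifflin-St Jeor (female): BMR = 10(80) + 6.25(152) − 5(39) − 161 = 800 + 950 − 195 − 161 = 1394 kcal/day.
TEE = 1394 × 1.95 = 2718.3 kcal/day.
Protein energy = 35% × 2718.3 = 951.405 kcal.
Protein = 951.405 ÷ 4 kcal/g = 237.8513 g.

238 g/day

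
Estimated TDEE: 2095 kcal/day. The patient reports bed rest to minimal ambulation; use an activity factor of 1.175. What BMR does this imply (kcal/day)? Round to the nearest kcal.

1783 kcal/day

BMR = TEE ÷ activity factor = 2095 ÷ 1.175 = 1782.9787 kcal/day.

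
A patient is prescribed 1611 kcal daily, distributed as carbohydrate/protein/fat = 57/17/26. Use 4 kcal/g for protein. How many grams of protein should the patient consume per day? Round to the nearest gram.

Protein energy = 17% × 1611 = 273.87 kcal.
At 4 kcal/g: 273.87 ÷ 4 = 68.4675 g.

68 g/day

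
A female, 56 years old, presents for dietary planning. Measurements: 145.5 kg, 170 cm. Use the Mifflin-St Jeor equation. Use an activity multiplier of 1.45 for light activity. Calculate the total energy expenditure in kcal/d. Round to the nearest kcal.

Mifflin-St Jeor (female): BMR = 10(145.5) + 6.25(170) − 5(56) − 161 = 1455 + 1062.5 − 280 − 161 = 2076.5 kcal/day.
TEE = BMR × activity factor = 2076.5 × 1.45 = 3010.925 kcal/day.

3011 kcal/d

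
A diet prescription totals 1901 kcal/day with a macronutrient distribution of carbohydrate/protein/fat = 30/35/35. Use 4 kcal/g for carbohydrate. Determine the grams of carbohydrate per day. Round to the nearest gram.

Carbohydrate energy = 30% × 1901 = 570.3 kcal.
At 4 kcal/g: 570.3 ÷ 4 = 142.575 g.

143 g/day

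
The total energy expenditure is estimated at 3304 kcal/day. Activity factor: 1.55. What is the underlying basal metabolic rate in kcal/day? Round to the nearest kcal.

BMR = TEE ÷ activity factor = 3304 ÷ 1.55 = 2131.6129 kcal/day.

2132 kcal/day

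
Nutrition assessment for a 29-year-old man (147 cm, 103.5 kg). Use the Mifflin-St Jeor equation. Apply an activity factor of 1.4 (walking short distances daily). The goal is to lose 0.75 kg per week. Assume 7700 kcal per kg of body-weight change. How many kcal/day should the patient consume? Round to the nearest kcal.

Mifflin-St Jeor (male): BMR = 10(103.5) + 6.25(147) − 5(29) + 5 = 1035 + 918.75 − 145 + 5 = 1813.75 kcal/day.
TEE = 1813.75 × 1.4 = 2539.25 kcal/day.
Required daily deficit = 0.75 × 7700 ÷ 7 = 825 kcal/day.
Target intake = 2539.25 − 825 = 1714.25 kcal/day.

1714 kcal/day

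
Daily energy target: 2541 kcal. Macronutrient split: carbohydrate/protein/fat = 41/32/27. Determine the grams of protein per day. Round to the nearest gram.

203 g/day

Protein energy = 32% × 2541 = 813.12 kcal.
At 4 kcal/g: 813.12 ÷ 4 = 203.28 g.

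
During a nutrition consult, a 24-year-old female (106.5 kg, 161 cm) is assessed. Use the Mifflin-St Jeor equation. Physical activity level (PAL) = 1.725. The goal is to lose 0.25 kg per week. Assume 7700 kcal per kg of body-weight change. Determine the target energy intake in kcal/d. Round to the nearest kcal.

Mifflin-St Jeor (female): BMR = 10(106.5) + 6.25(161) − 5(24) − 161 = 1065 + 1006.25 − 120 − 161 = 1790.25 kcal/day.
TEE = 1790.25 × 1.725 = 3088.1813 kcal/day.
Required daily deficit = 0.25 × 7700 ÷ 7 = 275 kcal/day.
Target intake = 3088.1813 − 275 = 2813.1813 kcal/day.

2813 kcal/d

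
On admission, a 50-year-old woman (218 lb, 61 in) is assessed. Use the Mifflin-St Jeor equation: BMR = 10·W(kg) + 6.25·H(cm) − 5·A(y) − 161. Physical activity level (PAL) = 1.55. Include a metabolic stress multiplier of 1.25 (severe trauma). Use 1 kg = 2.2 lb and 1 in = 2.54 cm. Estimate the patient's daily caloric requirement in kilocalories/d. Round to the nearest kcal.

Convert to metric: weight = 218 ÷ 2.2 = 99.0909 kg; height = 61 × 2.54 = 154.94 cm.
Mifflin-St Jeor (female): BMR = 10(99.0909) + 6.25(154.94) − 5(50) − 161 = 990.9091 + 968.375 − 250 − 161 = 1548.2841 kcal/day.
TEE = BMR × activity factor = 1548.2841 × 1.55 = 2399.8403 kcal/day.
Apply stress factor: 2399.8403 × 1.25 = 2999.8004 kcal/day.

3000 kilocalories/d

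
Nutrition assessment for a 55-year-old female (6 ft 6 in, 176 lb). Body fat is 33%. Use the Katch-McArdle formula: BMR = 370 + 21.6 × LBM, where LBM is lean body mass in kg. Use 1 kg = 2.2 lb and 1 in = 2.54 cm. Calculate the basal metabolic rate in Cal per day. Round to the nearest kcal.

1528 Cal per day

Convert to metric: weight = 176 ÷ 2.2 = 80 kg; height = (6×12 + 6) × 2.54 = 78 × 2.54 = 198.12 cm.
LBM = 80 × (1 − 0.33) = 53.6 kg. Katch-McArdle: BMR = 370 + 21.6 × 53.6 = 1527.76 kcal/day.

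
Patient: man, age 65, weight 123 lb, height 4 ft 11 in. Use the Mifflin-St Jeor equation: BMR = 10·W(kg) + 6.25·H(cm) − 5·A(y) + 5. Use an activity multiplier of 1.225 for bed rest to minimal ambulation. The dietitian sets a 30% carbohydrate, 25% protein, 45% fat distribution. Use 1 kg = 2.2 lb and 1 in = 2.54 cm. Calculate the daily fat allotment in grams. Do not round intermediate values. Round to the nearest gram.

72 g/day

Convert to metric: weight = 123 ÷ 2.2 = 55.9091 kg; height = (4×12 + 11) × 2.54 = 59 × 2.54 = 149.86 cm.
Mifflin-St Jeor (male): BMR = 10(55.9091) + 6.25(149.86) − 5(65) + 5 = 559.0909 + 936.625 − 325 + 5 = 1175.7159 kcal/day.
TEE = 1175.7159 × 1.225 = 1440.252 kcal/day.
Fat energy = 45% × 1440.252 = 648.1134 kcal.
Fat = 648.1134 ÷ 9 kcal/g = 72.0126 g.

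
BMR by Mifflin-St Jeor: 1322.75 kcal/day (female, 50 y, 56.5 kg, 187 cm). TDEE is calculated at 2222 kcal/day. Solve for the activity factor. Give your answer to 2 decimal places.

1.68

Activity factor = TEE ÷ BMR = 2222 ÷ 1322.75 = 1.68.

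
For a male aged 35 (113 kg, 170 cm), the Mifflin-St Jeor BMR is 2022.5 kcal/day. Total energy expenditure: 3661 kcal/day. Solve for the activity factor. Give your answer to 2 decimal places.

Activity factor = TEE ÷ BMR = 3661 ÷ 2022.5 = 1.81.

1.81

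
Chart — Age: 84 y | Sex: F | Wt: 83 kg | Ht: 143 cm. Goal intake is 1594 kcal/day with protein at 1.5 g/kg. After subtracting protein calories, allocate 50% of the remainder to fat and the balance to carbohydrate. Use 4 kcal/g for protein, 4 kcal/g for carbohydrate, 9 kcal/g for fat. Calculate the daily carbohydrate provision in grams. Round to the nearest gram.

Protein = 1.5 × 83 = 124.5 g → 124.5 × 4 = 498 kcal.
Non-protein calories = 1594 − 498 = 1096 kcal.
Fat: 50% × 1096 = 548 kcal; carbohydrate: 548 kcal.
Carbohydrate: 548 kcal ÷ 4 kcal/g = 137 g.

137 g/day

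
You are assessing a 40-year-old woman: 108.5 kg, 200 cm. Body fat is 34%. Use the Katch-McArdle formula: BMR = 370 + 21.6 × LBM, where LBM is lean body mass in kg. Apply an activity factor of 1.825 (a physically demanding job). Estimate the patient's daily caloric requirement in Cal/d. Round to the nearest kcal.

3498 Cal/d

LBM = 108.5 × (1 − 0.34) = 71.61 kg. Katch-McArdle: BMR = 370 + 21.6 × 71.61 = 1916.776 kcal/day.
TEE = BMR × activity factor = 1916.776 × 1.825 = 3498.1162 kcal/day.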